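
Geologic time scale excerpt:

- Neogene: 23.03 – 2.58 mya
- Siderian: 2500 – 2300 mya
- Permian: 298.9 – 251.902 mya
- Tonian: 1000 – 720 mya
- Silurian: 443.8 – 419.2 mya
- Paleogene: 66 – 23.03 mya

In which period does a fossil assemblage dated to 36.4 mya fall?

Paleogene

36.4 Ma lies between 66 and 23.03 Ma, so it falls in the Paleogene.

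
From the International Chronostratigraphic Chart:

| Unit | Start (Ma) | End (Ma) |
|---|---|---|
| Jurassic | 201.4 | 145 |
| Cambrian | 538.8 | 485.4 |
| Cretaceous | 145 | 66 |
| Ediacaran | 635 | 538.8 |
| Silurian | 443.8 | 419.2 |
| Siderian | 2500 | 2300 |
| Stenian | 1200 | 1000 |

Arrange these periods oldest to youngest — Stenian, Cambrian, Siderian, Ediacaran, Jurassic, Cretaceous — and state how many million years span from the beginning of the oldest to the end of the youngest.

From the excerpt: Stenian 1200–1000; Cambrian 538.8–485.4; Siderian 2500–2300; Ediacaran 635–538.8; Jurassic 201.4–145; Cretaceous 145–66 (Ma).
Larger Ma is earlier, so the oldest is Siderian and the youngest is Cretaceous; oldest to youngest: Siderian, Stenian, Ediacaran, Cambrian, Jurassic, Cretaceous.
Oldest start 2500 minus youngest end 66 gives 2434 Myr overall.

Siderian → Stenian → Ediacaran → Cambrian → Jurassic → Cretaceous; total span 2434 Myr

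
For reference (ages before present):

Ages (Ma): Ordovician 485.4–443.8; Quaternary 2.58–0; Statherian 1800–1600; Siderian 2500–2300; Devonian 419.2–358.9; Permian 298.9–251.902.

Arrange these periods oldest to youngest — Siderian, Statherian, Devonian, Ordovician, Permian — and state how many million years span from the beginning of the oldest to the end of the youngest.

From the excerpt: Siderian 2500–2300; Statherian 1800–1600; Devonian 419.2–358.9; Ordovician 485.4–443.8; Permian 298.9–251.902 (Ma).
Larger Ma is earlier, so the oldest is Siderian and the youngest is Permian; oldest to youngest: Siderian, Statherian, Ordovician, Devonian, Permian.
Oldest start 2500 minus youngest end 251.902 gives 2248.098 Myr overall.

Siderian, Statherian, Ordovician, Devonian, Permian; total span 2248.098 Myr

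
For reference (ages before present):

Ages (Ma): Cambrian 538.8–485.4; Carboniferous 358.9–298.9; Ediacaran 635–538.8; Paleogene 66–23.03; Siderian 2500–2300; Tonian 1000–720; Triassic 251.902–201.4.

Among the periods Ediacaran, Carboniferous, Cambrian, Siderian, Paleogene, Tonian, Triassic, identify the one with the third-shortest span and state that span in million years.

Cambrian, 53.4 million years

Durations: Ediacaran 96.2; Carboniferous 60; Cambrian 53.4; Siderian 200; Paleogene 42.97; Tonian 280; Triassic 50.502 Myr.
Sorted shortest-first: Paleogene (42.97), Triassic (50.502), Cambrian (53.4), Carboniferous (60), Ediacaran (96.2), Siderian (200), Tonian (280).
The third shortest is Cambrian at 53.4 Myr.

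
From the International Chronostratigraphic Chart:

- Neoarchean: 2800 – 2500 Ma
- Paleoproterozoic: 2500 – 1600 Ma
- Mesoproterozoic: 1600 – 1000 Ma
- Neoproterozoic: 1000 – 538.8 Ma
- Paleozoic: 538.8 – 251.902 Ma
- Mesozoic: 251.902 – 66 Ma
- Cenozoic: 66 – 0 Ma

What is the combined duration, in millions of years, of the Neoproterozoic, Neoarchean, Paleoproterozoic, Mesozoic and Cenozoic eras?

1913.102 million years

Each duration: Neoproterozoic = 461.2; Neoarchean = 300; Paleoproterozoic = 900; Mesozoic = 185.902; Cenozoic = 66.
Sum: 461.2 + 300 + 900 + 185.902 + 66 = 1913.102 Myr.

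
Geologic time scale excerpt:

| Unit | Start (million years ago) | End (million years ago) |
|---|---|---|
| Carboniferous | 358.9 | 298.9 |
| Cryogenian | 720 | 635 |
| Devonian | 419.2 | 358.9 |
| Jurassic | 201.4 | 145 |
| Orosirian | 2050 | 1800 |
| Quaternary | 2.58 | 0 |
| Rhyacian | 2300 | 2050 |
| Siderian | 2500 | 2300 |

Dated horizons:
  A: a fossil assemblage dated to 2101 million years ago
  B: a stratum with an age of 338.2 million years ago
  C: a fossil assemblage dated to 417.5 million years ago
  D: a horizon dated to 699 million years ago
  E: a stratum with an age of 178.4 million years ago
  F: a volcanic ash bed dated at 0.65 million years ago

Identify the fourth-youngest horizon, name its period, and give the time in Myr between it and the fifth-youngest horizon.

C, in the Devonian; 281.5 million years to D

Smaller Ma means younger, so youngest first: F 0.65 < E 178.4 < B 338.2 < C 417.5 < D 699 < A 2101.
Counting 4 along gives C (417.5 Ma); the excerpt puts that inside the Devonian, 419.2–358.9 Ma.
Next in line is D (699 Ma), and 699 − 417.5 = 281.5 Myr.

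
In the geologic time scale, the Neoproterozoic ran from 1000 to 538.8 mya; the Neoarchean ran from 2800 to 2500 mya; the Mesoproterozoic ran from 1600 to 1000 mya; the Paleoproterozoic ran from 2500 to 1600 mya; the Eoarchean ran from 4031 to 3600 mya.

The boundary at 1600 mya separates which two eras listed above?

Paleoproterozoic and Mesoproterozoic

The Paleoproterozoic ends at 1600 mya and the Mesoproterozoic begins at 1600 mya, so they share that boundary.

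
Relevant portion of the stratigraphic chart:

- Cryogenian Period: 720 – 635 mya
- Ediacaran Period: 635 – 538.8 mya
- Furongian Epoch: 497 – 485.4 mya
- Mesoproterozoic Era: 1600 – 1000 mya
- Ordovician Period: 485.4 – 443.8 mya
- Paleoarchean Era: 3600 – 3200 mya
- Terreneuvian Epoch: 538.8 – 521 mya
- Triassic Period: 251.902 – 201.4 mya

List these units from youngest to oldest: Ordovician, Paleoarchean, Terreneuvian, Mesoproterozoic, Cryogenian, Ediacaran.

Ordovician, Terreneuvian, Ediacaran, Cryogenian, Mesoproterozoic, Paleoarchean

Read off each span (Ma): Ordovician 485.4–443.8; Paleoarchean 3600–3200; Terreneuvian 538.8–521; Mesoproterozoic 1600–1000; Cryogenian 720–635; Ediacaran 635–538.8.
Larger Ma is older, so oldest→youngest is Paleoarchean, Mesoproterozoic, Cryogenian, Ediacaran, Terreneuvian, Ordovician; reverse it for youngest→oldest.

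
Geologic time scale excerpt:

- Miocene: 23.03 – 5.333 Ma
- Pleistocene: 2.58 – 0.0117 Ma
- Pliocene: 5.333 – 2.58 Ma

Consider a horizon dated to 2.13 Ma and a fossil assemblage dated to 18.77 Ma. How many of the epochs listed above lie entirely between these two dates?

1

The older date is 18.77 Ma and the younger is 2.13 Ma.
Epochs with start < 18.77 and end > 2.13 Ma: Pliocene (5.333–2.58).
That is 1 complete epoch.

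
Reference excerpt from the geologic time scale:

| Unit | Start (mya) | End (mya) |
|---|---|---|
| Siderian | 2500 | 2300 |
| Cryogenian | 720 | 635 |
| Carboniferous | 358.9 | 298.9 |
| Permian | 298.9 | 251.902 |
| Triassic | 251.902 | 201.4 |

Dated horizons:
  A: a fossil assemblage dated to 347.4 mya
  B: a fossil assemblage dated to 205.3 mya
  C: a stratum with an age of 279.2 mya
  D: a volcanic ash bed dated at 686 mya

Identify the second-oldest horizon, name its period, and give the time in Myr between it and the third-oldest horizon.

Sorted oldest-first by Ma: D (686), A (347.4), C (279.2), B (205.3).
The second oldest is A at 347.4 Ma, which lies in 358.9–298.9 Ma: the Carboniferous.
The third oldest is C at 279.2 Ma; separation = |347.4 − 279.2| = 68.2 Myr.

A, in the Carboniferous; 68.2 million years to C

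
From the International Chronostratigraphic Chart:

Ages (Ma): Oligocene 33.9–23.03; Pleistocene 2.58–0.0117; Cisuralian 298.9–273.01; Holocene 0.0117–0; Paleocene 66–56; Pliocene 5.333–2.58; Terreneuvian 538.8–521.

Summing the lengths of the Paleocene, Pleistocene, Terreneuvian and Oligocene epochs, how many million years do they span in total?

41.2383 million years

Each duration: Paleocene = 10; Pleistocene = 2.5683; Terreneuvian = 17.8; Oligocene = 10.87.
Sum: 10 + 2.5683 + 17.8 + 10.87 = 41.2383 Myr.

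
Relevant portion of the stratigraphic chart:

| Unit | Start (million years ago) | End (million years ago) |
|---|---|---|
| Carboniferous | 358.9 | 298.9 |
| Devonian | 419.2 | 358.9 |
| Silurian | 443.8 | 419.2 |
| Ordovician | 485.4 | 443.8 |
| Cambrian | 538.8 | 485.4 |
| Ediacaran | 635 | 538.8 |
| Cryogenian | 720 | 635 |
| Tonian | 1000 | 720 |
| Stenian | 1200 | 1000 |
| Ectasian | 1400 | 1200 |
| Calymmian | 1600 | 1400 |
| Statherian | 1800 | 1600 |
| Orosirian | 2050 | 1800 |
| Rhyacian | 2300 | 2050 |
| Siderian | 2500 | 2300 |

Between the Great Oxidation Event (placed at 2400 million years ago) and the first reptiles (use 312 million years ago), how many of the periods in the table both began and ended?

The older date is 2400 Ma and the younger is 312 Ma.
Periods with start < 2400 and end > 312 Ma: Rhyacian (2300–2050), Orosirian (2050–1800), Statherian (1800–1600), Calymmian (1600–1400), Ectasian (1400–1200), Stenian (1200–1000), Tonian (1000–720), Cryogenian (720–635), Ediacaran (635–538.8), Cambrian (538.8–485.4), Ordovician (485.4–443.8), Silurian (443.8–419.2), Devonian (419.2–358.9).
That is 13 complete periods.

13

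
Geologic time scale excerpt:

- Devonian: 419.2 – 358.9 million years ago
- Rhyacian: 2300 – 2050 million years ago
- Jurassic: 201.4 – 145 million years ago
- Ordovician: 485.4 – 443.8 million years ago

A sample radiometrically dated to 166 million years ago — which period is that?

166 Ma lies between 201.4 and 145 Ma, so it falls in the Jurassic.

Jurassic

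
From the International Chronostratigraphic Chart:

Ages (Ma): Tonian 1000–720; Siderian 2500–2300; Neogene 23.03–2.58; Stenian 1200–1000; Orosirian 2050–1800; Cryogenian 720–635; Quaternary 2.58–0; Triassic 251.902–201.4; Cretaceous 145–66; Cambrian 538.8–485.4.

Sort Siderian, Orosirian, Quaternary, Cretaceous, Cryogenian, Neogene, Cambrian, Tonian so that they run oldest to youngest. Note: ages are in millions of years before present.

Read off each span (Ma): Siderian 2500–2300; Orosirian 2050–1800; Quaternary 2.58–0; Cretaceous 145–66; Cryogenian 720–635; Neogene 23.03–2.58; Cambrian 538.8–485.4; Tonian 1000–720.
Larger Ma is older, so oldest→youngest is Siderian, Orosirian, Tonian, Cryogenian, Cambrian, Cretaceous, Neogene, Quaternary.

Siderian → Orosirian → Tonian → Cryogenian → Cambrian → Cretaceous → Neogene → Quaternary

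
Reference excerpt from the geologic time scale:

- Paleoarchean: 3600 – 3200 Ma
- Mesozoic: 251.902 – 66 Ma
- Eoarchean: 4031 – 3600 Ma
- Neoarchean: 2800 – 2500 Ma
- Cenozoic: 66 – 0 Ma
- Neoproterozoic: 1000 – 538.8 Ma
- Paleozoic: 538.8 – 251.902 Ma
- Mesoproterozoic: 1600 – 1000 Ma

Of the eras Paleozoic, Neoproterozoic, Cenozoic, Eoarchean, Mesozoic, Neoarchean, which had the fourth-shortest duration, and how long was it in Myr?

Durations: Paleozoic 286.898; Neoproterozoic 461.2; Cenozoic 66; Eoarchean 431; Mesozoic 185.902; Neoarchean 300 Myr.
Sorted shortest-first: Cenozoic (66), Mesozoic (185.902), Paleozoic (286.898), Neoarchean (300), Eoarchean (431), Neoproterozoic (461.2).
The fourth shortest is Neoarchean at 300 Myr.

Neoarchean, 300 million years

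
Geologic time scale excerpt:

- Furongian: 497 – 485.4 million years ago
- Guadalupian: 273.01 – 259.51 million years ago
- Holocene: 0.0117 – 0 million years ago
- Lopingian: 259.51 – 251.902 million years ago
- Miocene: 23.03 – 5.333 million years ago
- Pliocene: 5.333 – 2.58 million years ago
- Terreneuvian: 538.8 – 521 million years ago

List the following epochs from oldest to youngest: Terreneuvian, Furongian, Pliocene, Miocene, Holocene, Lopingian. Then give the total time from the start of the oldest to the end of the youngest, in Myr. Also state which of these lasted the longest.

Terreneuvian, Furongian, Lopingian, Miocene, Pliocene, Holocene; total span 538.8 Myr; longest is Terreneuvian

Start ages (Ma): Terreneuvian 538.8, Furongian 497, Lopingian 259.51, Miocene 23.03, Pliocene 5.333, Holocene 0.0117.
Ordered oldest to youngest: Terreneuvian, Furongian, Lopingian, Miocene, Pliocene, Holocene.
Span = 538.8 − 0 = 538.8 Myr.
Durations: Pliocene 2.753, Miocene 17.697, Lopingian 7.608, Furongian 11.6, Terreneuvian 17.8, Holocene 0.0117 → longest is Terreneuvian (17.8 Myr).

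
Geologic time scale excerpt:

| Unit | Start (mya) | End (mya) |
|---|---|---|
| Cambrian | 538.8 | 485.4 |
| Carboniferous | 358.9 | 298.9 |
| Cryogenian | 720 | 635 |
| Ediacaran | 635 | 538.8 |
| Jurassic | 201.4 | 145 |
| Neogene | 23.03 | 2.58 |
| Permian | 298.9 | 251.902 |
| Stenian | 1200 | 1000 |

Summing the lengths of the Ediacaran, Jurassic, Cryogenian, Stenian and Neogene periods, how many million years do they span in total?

Duration is start − end for each: (635 − 538.8) + (201.4 − 145) + (720 − 635) + (1200 − 1000) + (23.03 − 2.58).
That is 96.2 + 56.4 + 85 + 200 + 20.45, which totals 458.05 million years.

458.05 million years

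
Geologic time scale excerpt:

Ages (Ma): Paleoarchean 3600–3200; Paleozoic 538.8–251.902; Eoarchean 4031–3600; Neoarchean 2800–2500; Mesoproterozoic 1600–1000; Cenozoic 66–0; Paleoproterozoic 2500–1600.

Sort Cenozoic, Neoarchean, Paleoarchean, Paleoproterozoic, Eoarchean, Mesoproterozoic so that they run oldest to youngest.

Sorting by start age (descending Ma, since larger Ma = older): Eoarchean began 4031, Paleoarchean began 3600, Neoarchean began 2800, Paleoproterozoic began 2500, Mesoproterozoic began 1600, Cenozoic began 66.

Eoarchean, then Paleoarchean, then Neoarchean, then Paleoproterozoic, then Mesoproterozoic, then Cenozoic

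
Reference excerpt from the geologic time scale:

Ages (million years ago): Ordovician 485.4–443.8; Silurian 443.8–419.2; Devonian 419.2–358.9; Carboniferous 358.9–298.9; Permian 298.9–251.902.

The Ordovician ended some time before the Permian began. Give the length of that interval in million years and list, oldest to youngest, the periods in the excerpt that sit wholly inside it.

End of Ordovician = 443.8 Ma; start of Permian = 298.9 Ma.
Gap = 443.8 − 298.9 = 144.9 Myr.
Periods wholly inside 443.8–298.9 Ma: Silurian (443.8–419.2), Devonian (419.2–358.9), Carboniferous (358.9–298.9).

144.9 million years; Silurian, Devonian, Carboniferous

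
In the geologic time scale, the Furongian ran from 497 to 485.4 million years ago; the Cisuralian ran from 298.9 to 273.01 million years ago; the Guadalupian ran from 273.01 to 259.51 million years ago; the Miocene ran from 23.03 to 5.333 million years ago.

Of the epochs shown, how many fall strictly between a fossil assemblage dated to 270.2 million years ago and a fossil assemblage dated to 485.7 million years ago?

The older date is 485.7 Ma and the younger is 270.2 Ma.
Epochs with start < 485.7 and end > 270.2 Ma: Cisuralian (298.9–273.01).
That is 1 complete epoch.

1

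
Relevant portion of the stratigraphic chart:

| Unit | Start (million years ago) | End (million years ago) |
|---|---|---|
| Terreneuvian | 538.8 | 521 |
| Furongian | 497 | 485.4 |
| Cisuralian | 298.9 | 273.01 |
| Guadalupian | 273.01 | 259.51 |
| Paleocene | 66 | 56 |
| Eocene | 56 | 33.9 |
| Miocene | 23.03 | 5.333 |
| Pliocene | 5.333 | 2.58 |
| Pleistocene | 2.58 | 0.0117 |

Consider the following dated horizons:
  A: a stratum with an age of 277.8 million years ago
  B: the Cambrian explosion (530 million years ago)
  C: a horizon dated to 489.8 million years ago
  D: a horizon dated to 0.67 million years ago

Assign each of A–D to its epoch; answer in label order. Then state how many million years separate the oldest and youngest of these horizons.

A — Cisuralian; B — Terreneuvian; C — Furongian; D — Pleistocene; span 529.33 million years

Match each age against the start–end ranges in the excerpt: A = 277.8 Ma → Cisuralian (298.9–273.01); B = 530 Ma → Terreneuvian (538.8–521); C = 489.8 Ma → Furongian (497–485.4); D = 0.67 Ma → Pleistocene (2.58–0.0117).
The largest age is 530 Ma and the smallest is 0.67 Ma; their difference is 529.33 Myr.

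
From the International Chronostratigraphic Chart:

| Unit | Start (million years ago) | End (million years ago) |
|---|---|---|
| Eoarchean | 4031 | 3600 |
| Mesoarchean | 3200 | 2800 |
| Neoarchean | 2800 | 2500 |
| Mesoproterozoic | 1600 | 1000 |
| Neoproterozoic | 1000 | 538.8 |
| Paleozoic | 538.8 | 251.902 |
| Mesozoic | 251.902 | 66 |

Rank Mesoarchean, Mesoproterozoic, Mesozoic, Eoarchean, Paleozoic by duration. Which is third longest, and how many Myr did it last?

Mesoarchean, 400 million years

Start − end for each: Mesoarchean 3200 − 2800 = 400; Mesoproterozoic 1600 − 1000 = 600; Mesozoic 251.902 − 66 = 185.902; Eoarchean 4031 − 3600 = 431; Paleozoic 538.8 − 251.902 = 286.898.
Ranking these from longest: Mesoproterozoic > Eoarchean > Mesoarchean > Paleozoic > Mesozoic.
Position 3 in that ranking is Mesoarchean, which lasted 400 Myr.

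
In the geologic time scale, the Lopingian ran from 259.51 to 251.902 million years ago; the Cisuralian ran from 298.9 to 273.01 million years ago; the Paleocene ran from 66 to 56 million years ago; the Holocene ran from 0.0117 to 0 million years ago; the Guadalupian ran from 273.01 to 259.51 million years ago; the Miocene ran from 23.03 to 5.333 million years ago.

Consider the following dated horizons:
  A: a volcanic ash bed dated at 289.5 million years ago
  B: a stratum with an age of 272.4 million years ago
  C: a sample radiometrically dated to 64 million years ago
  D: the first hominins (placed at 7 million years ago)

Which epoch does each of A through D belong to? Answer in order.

A: 289.5 Ma lies in 298.9–273.01 Ma, so Cisuralian.
B: 272.4 Ma lies in 273.01–259.51 Ma, so Guadalupian.
C: 64 Ma lies in 66–56 Ma, so Paleocene.
D: 7 Ma lies in 23.03–5.333 Ma, so Miocene.

A — Cisuralian; B — Guadalupian; C — Paleocene; D — Miocene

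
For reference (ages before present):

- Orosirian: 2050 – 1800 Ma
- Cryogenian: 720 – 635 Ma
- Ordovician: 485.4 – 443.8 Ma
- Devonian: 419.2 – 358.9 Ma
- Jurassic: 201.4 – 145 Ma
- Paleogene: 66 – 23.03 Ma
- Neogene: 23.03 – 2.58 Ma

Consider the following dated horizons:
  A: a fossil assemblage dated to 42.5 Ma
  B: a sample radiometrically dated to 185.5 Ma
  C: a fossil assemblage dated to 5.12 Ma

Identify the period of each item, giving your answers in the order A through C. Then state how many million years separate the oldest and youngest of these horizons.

A: 42.5 Ma lies in 66–23.03 Ma, so Paleogene.
B: 185.5 Ma lies in 201.4–145 Ma, so Jurassic.
C: 5.12 Ma lies in 23.03–2.58 Ma, so Neogene.
Oldest = 185.5 Ma, youngest = 5.12 Ma → span 180.38 Myr.

A — Paleogene; B — Jurassic; C — Neogene; span 180.38 million years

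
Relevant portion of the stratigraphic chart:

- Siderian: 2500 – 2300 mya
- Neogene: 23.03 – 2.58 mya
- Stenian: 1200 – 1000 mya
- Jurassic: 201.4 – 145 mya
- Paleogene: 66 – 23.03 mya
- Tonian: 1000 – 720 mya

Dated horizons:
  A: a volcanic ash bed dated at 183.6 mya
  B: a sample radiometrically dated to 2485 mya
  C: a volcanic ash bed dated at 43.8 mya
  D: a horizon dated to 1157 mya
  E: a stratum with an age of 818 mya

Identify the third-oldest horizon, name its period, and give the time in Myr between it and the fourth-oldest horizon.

Sorted oldest-first by Ma: B (2485), D (1157), E (818), A (183.6), C (43.8).
The third oldest is E at 818 Ma, which lies in 1000–720 Ma: the Tonian.
The fourth oldest is A at 183.6 Ma; separation = |818 − 183.6| = 634.4 Myr.

E, in the Tonian; 634.4 million years to A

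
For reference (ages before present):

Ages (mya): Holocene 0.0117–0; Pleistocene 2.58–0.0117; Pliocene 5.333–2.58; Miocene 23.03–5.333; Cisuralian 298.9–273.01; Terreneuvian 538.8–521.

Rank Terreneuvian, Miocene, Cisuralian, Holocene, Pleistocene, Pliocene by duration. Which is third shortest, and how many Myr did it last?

Pliocene, 2.753 million years

Durations: Terreneuvian 17.8; Miocene 17.697; Cisuralian 25.89; Holocene 0.0117; Pleistocene 2.5683; Pliocene 2.753 Myr.
Sorted shortest-first: Holocene (0.0117), Pleistocene (2.5683), Pliocene (2.753), Miocene (17.697), Terreneuvian (17.8), Cisuralian (25.89).
The third shortest is Pliocene at 2.753 Myr.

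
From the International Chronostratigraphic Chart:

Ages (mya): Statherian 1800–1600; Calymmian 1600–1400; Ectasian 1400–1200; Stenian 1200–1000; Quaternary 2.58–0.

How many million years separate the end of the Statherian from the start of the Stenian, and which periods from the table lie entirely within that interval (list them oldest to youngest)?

400 million years; Calymmian, Ectasian

End of Statherian = 1600 Ma; start of Stenian = 1200 Ma.
Gap = 1600 − 1200 = 400 Myr.
Periods wholly inside 1600–1200 Ma: Calymmian (1600–1400), Ectasian (1400–1200).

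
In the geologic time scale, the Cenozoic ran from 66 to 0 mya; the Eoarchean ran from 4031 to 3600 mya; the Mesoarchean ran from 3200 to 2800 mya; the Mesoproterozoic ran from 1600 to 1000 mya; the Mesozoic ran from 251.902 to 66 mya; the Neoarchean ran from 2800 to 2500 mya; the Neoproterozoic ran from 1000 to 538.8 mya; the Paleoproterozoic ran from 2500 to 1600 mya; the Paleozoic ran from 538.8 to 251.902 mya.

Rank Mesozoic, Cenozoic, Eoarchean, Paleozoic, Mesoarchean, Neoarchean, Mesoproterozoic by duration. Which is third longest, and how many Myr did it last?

Durations: Mesozoic 185.902; Cenozoic 66; Eoarchean 431; Paleozoic 286.898; Mesoarchean 400; Neoarchean 300; Mesoproterozoic 600 Myr.
Sorted longest-first: Mesoproterozoic (600), Eoarchean (431), Mesoarchean (400), Neoarchean (300), Paleozoic (286.898), Mesozoic (185.902), Cenozoic (66).
The third longest is Mesoarchean at 400 Myr.

Mesoarchean, 400 million years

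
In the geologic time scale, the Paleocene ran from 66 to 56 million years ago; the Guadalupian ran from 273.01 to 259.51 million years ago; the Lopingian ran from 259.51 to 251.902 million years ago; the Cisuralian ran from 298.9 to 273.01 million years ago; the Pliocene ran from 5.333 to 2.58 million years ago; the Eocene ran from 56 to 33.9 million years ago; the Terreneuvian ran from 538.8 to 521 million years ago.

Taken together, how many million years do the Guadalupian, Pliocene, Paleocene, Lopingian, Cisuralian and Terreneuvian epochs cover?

Each duration: Guadalupian = 13.5; Pliocene = 2.753; Paleocene = 10; Lopingian = 7.608; Cisuralian = 25.89; Terreneuvian = 17.8.
Sum: 13.5 + 2.753 + 10 + 7.608 + 25.89 + 17.8 = 77.551 Myr.

77.551 million years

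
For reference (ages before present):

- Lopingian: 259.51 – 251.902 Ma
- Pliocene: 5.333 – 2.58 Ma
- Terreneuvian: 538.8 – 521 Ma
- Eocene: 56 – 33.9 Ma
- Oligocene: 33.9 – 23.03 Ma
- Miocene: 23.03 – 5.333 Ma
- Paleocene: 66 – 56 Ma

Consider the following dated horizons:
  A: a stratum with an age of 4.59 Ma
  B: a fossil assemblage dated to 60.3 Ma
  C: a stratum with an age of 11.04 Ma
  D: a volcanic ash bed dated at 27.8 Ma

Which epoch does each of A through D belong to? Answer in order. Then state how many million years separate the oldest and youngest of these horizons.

A — Pliocene; B — Paleocene; C — Miocene; D — Oligocene; span 55.71 million years

A: 4.59 Ma lies in 5.333–2.58 Ma, so Pliocene.
B: 60.3 Ma lies in 66–56 Ma, so Paleocene.
C: 11.04 Ma lies in 23.03–5.333 Ma, so Miocene.
D: 27.8 Ma lies in 33.9–23.03 Ma, so Oligocene.
Oldest = 60.3 Ma, youngest = 4.59 Ma → span 55.71 Myr.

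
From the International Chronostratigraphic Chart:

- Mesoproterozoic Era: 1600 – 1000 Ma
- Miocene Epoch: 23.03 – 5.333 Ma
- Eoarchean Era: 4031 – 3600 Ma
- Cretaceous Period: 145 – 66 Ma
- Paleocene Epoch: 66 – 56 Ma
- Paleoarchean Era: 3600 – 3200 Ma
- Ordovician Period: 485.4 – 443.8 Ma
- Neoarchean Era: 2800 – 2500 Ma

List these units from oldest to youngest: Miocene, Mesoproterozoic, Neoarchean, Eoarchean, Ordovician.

Read off each span (Ma): Miocene 23.03–5.333; Mesoproterozoic 1600–1000; Neoarchean 2800–2500; Eoarchean 4031–3600; Ordovician 485.4–443.8.
Larger Ma is older, so oldest→youngest is Eoarchean, Neoarchean, Mesoproterozoic, Ordovician, Miocene.

Eoarchean, Neoarchean, Mesoproterozoic, Ordovician, Miocene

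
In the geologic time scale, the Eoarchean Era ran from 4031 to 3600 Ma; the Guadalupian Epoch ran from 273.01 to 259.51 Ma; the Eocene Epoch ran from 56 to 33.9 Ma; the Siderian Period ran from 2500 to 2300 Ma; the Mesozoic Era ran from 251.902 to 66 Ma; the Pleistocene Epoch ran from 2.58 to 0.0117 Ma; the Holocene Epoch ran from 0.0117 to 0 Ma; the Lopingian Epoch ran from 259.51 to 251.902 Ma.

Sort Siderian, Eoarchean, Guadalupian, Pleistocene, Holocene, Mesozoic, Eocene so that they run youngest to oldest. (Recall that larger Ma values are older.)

Holocene, Pleistocene, Eocene, Mesozoic, Guadalupian, Siderian, Eoarchean

The oldest of these is Eoarchean (starts 4031 Ma) and the youngest is Holocene (ends 0 Ma).
In between, by decreasing start age: Siderian (2500), Guadalupian (273.01), Mesozoic (251.902), Eocene (56), Pleistocene (2.58).
Listing youngest first means reversing that sequence.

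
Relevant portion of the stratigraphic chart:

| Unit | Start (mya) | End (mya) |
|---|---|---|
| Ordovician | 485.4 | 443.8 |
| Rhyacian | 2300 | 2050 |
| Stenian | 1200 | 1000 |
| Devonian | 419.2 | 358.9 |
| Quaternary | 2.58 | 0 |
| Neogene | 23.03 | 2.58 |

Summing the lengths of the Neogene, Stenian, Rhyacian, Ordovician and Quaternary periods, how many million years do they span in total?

Duration is start − end for each: (23.03 − 2.58) + (1200 − 1000) + (2300 − 2050) + (485.4 − 443.8) + (2.58 − 0).
That is 20.45 + 200 + 250 + 41.6 + 2.58, which totals 514.63 million years.

514.63 million years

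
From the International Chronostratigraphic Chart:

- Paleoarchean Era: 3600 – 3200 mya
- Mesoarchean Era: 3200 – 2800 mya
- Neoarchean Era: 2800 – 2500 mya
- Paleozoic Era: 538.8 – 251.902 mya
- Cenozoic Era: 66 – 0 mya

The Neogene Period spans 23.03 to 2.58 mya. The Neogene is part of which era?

Cenozoic

The Neogene (23.03–2.58 Ma) lies entirely within 66–0 Ma, the Cenozoic Era.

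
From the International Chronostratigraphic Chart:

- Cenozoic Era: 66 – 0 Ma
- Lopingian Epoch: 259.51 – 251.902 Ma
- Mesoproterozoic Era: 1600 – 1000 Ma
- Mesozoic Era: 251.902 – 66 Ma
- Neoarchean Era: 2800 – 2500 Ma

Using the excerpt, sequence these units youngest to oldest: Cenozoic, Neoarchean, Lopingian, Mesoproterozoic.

Cenozoic, then Lopingian, then Mesoproterozoic, then Neoarchean

The oldest of these is Neoarchean (starts 2800 Ma) and the youngest is Cenozoic (ends 0 Ma).
In between, by decreasing start age: Mesoproterozoic (1600), Lopingian (259.51).
Listing youngest first means reversing that sequence.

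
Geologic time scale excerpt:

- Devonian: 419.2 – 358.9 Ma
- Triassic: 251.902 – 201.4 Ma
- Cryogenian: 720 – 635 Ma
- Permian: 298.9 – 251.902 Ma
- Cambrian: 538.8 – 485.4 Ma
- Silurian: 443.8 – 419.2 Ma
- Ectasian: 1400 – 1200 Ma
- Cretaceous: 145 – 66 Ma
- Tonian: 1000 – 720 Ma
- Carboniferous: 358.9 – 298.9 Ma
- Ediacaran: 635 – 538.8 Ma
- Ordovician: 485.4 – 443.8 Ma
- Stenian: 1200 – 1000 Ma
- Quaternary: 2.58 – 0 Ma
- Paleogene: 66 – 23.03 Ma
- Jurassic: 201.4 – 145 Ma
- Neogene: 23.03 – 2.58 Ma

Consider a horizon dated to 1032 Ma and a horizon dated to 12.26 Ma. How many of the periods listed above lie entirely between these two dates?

1032 Ma sits inside the Stenian (1200–1000) and 12.26 Ma inside the Neogene (23.03–2.58); neither of those is wholly between the two dates.
The listed periods lying completely between them are Tonian, Cryogenian, Ediacaran, Cambrian, Ordovician, Silurian, Devonian, Carboniferous, Permian, Triassic, Jurassic, Cretaceous, Paleogene — 13 in all.

13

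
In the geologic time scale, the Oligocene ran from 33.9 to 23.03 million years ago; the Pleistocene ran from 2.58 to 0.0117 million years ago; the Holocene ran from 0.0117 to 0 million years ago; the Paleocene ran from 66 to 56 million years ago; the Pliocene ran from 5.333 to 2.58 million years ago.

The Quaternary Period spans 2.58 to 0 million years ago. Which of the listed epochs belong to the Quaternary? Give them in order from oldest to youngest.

Pleistocene, Holocene

Epochs with both bounds inside 2.58–0 Ma: Pleistocene (2.58–0.0117), Holocene (0.0117–0).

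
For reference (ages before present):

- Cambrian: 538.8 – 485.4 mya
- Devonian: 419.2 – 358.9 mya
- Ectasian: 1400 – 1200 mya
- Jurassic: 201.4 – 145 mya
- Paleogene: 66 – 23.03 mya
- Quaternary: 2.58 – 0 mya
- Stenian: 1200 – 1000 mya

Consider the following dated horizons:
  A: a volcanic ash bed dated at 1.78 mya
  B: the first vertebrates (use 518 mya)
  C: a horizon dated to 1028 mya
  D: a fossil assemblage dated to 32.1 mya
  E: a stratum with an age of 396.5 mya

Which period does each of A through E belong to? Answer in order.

A: 1.78 Ma lies in 2.58–0 Ma, so Quaternary.
B: 518 Ma lies in 538.8–485.4 Ma, so Cambrian.
C: 1028 Ma lies in 1200–1000 Ma, so Stenian.
D: 32.1 Ma lies in 66–23.03 Ma, so Paleogene.
E: 396.5 Ma lies in 419.2–358.9 Ma, so Devonian.

A — Quaternary; B — Cambrian; C — Stenian; D — Paleogene; E — Devonian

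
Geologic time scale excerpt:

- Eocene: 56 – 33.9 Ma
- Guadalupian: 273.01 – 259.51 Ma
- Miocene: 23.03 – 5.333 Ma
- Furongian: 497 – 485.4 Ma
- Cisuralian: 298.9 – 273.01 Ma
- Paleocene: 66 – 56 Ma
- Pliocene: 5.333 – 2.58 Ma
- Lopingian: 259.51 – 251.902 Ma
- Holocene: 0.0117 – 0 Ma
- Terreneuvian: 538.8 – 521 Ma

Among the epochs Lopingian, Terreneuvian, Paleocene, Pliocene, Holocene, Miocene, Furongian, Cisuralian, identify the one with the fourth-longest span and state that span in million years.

Start − end for each: Lopingian 259.51 − 251.902 = 7.608; Terreneuvian 538.8 − 521 = 17.8; Paleocene 66 − 56 = 10; Pliocene 5.333 − 2.58 = 2.753; Holocene 0.0117 − 0 = 0.0117; Miocene 23.03 − 5.333 = 17.697; Furongian 497 − 485.4 = 11.6; Cisuralian 298.9 − 273.01 = 25.89.
Ranking these from longest: Cisuralian > Terreneuvian > Miocene > Furongian > Paleocene > Lopingian > Pliocene > Holocene.
Position 4 in that ranking is Furongian, which lasted 11.6 Myr.

Furongian, 11.6 million years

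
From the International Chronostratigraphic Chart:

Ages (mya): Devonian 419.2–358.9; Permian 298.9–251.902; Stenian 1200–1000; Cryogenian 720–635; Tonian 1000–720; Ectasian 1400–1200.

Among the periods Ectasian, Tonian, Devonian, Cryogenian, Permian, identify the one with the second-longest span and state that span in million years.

Durations: Ectasian 200; Tonian 280; Devonian 60.3; Cryogenian 85; Permian 46.998 Myr.
Sorted longest-first: Tonian (280), Ectasian (200), Cryogenian (85), Devonian (60.3), Permian (46.998).
The second longest is Ectasian at 200 Myr.

Ectasian, 200 million years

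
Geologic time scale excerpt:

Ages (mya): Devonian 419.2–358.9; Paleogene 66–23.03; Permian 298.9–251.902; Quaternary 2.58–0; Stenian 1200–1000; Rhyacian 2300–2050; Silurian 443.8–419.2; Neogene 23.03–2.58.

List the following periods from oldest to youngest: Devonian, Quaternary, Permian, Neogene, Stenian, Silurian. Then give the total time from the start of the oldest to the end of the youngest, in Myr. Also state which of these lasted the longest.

From the excerpt: Devonian 419.2–358.9; Quaternary 2.58–0; Permian 298.9–251.902; Neogene 23.03–2.58; Stenian 1200–1000; Silurian 443.8–419.2 (Ma).
Larger Ma is earlier, so the oldest is Stenian and the youngest is Quaternary; oldest to youngest: Stenian, Silurian, Devonian, Permian, Neogene, Quaternary.
Oldest start 1200 minus youngest end 0 gives 1200 Myr overall.
Individual lengths (start − end): Devonian 60.3; Permian 46.998; Silurian 24.6; Neogene 20.45; Quaternary 2.58; Stenian 200. The largest is Stenian at 200 Myr.

Stenian → Silurian → Devonian → Permian → Neogene → Quaternary; total span 1200 Myr; longest is Stenian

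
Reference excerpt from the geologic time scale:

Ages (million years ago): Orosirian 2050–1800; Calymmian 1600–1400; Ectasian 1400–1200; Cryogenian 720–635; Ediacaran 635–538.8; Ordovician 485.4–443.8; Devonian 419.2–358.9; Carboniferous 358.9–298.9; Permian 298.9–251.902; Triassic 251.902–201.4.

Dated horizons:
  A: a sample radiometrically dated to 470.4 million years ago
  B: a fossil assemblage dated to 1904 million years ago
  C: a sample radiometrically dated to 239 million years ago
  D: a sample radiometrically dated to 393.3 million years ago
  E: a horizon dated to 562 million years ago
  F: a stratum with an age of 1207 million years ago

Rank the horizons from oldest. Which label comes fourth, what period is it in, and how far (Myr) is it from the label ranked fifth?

Larger Ma means older, so oldest first: B 1904 > F 1207 > E 562 > A 470.4 > D 393.3 > C 239.
Counting 4 along gives A (470.4 Ma); the excerpt puts that inside the Ordovician, 485.4–443.8 Ma.
Next in line is D (393.3 Ma), and 470.4 − 393.3 = 77.1 Myr.

A, in the Ordovician; 77.1 million years to D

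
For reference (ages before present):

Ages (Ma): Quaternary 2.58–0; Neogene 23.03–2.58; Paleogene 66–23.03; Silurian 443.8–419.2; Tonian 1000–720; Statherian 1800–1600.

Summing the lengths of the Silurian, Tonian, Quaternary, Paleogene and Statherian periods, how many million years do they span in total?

Each duration: Silurian = 24.6; Tonian = 280; Quaternary = 2.58; Paleogene = 42.97; Statherian = 200.
Sum: 24.6 + 280 + 2.58 + 42.97 + 200 = 550.15 Myr.

550.15 million years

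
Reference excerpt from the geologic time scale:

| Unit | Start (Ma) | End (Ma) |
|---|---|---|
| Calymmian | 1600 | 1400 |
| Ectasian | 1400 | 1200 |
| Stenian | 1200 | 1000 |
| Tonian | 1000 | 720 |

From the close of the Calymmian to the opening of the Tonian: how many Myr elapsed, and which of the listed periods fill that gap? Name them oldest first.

End of Calymmian = 1400 Ma; start of Tonian = 1000 Ma.
Gap = 1400 − 1000 = 400 Myr.
Periods wholly inside 1400–1000 Ma: Ectasian (1400–1200), Stenian (1200–1000).

400 million years; Ectasian, Stenian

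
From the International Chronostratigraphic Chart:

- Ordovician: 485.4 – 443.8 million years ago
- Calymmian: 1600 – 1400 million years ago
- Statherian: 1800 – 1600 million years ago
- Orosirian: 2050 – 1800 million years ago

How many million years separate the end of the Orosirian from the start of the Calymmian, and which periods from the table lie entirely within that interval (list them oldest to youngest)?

The Orosirian closes at 1800 Ma and the Calymmian opens at 1600 Ma, so the interval is 1800 − 1600 = 200 Myr.
A period fits inside if it starts at or after 1800 Ma and ends at or before 1600 Ma; oldest first that gives Statherian.

200 million years; Statherian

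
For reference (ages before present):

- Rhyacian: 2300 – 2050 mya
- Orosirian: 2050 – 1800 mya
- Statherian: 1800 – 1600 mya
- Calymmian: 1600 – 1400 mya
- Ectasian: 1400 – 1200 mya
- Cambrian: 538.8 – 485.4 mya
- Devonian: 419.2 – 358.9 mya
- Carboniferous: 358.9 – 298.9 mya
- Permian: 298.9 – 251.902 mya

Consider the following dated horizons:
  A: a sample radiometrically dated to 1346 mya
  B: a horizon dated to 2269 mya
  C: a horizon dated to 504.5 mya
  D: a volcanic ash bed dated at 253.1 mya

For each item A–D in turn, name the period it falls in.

Match each age against the start–end ranges in the excerpt: A = 1346 Ma → Ectasian (1400–1200); B = 2269 Ma → Rhyacian (2300–2050); C = 504.5 Ma → Cambrian (538.8–485.4); D = 253.1 Ma → Permian (298.9–251.902).

A — Ectasian; B — Rhyacian; C — Cambrian; D — Permian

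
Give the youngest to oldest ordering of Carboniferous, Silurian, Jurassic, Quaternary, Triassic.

Quaternary, Jurassic, Triassic, Carboniferous, Silurian

Era membership (oldest first within each) — Paleozoic: Silurian, Carboniferous; Mesozoic: Triassic, Jurassic; Cenozoic: Quaternary. Paleozoic precedes Mesozoic, which precedes Cenozoic. Concatenating the groups in that era order and then reversing gives youngest to oldest.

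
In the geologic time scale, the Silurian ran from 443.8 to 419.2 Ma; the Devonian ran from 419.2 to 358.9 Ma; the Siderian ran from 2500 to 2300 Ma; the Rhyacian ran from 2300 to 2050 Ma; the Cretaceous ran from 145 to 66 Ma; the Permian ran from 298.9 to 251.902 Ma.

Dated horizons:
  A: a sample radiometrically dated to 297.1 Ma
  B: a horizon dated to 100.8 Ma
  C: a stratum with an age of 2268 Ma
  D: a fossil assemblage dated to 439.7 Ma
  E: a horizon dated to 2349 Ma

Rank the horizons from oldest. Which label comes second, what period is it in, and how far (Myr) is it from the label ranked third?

C, in the Rhyacian; 1828.3 million years to D

Sorted oldest-first by Ma: E (2349), C (2268), D (439.7), A (297.1), B (100.8).
The second oldest is C at 2268 Ma, which lies in 2300–2050 Ma: the Rhyacian.
The third oldest is D at 439.7 Ma; separation = |2268 − 439.7| = 1828.3 Myr.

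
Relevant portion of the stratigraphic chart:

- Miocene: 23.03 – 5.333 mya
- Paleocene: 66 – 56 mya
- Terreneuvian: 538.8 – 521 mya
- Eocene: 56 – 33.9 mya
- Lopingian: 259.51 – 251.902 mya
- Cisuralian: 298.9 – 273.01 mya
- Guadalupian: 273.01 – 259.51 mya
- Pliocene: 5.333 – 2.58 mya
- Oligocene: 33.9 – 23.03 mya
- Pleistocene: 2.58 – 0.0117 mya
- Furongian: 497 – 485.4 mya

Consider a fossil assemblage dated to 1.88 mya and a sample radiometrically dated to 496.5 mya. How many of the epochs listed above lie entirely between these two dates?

The older date is 496.5 Ma and the younger is 1.88 Ma.
Epochs with start < 496.5 and end > 1.88 Ma: Cisuralian (298.9–273.01), Guadalupian (273.01–259.51), Lopingian (259.51–251.902), Paleocene (66–56), Eocene (56–33.9), Oligocene (33.9–23.03), Miocene (23.03–5.333), Pliocene (5.333–2.58).
That is 8 complete epochs.

8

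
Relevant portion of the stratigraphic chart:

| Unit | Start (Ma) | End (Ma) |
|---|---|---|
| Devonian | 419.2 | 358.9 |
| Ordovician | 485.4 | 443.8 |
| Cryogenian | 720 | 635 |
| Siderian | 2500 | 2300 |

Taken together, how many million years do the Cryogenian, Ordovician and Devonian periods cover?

Each duration: Cryogenian = 85; Ordovician = 41.6; Devonian = 60.3.
Sum: 85 + 41.6 + 60.3 = 186.9 Myr.

186.9 million years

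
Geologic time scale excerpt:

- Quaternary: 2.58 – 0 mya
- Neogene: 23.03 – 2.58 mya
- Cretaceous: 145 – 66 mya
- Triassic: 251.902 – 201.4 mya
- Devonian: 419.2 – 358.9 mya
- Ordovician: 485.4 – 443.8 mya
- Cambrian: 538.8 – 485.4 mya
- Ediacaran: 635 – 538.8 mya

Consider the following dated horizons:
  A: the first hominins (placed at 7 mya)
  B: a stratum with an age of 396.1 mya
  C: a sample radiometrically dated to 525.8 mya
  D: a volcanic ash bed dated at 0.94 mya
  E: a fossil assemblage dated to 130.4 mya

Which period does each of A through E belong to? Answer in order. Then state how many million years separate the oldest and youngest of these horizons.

A: 7 Ma lies in 23.03–2.58 Ma, so Neogene.
B: 396.1 Ma lies in 419.2–358.9 Ma, so Devonian.
C: 525.8 Ma lies in 538.8–485.4 Ma, so Cambrian.
D: 0.94 Ma lies in 2.58–0 Ma, so Quaternary.
E: 130.4 Ma lies in 145–66 Ma, so Cretaceous.
Oldest = 525.8 Ma, youngest = 0.94 Ma → span 524.86 Myr.

A — Neogene; B — Devonian; C — Cambrian; D — Quaternary; E — Cretaceous; span 524.86 million years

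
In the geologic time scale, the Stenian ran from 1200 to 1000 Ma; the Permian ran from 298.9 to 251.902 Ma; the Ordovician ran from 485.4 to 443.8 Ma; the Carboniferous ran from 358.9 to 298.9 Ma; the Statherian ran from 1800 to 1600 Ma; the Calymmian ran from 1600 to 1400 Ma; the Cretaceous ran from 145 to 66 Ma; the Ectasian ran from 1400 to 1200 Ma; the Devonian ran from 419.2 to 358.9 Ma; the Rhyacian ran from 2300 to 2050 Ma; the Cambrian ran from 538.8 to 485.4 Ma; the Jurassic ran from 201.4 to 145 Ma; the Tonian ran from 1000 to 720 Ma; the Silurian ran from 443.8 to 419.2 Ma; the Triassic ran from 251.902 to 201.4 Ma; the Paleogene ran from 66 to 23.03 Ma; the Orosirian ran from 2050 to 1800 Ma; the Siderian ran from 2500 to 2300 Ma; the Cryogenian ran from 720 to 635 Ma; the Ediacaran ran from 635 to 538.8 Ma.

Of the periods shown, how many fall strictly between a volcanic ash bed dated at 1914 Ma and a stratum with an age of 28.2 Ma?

The older date is 1914 Ma and the younger is 28.2 Ma.
Periods with start < 1914 and end > 28.2 Ma: Statherian (1800–1600), Calymmian (1600–1400), Ectasian (1400–1200), Stenian (1200–1000), Tonian (1000–720), Cryogenian (720–635), Ediacaran (635–538.8), Cambrian (538.8–485.4), Ordovician (485.4–443.8), Silurian (443.8–419.2), Devonian (419.2–358.9), Carboniferous (358.9–298.9), Permian (298.9–251.902), Triassic (251.902–201.4), Jurassic (201.4–145), Cretaceous (145–66).
That is 16 complete periods.

16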